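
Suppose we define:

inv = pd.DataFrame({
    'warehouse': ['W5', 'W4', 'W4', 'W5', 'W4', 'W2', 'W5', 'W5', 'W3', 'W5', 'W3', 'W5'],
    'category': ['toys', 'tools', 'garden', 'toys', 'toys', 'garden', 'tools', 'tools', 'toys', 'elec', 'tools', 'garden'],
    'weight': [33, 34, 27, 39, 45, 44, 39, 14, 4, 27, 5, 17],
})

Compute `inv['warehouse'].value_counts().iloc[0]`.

value_counts of warehouse:
warehouse
W5    6
W4    3
W3    2
W2    1
Name: count, dtype: int64
Finally, value at position 0 = 6.

6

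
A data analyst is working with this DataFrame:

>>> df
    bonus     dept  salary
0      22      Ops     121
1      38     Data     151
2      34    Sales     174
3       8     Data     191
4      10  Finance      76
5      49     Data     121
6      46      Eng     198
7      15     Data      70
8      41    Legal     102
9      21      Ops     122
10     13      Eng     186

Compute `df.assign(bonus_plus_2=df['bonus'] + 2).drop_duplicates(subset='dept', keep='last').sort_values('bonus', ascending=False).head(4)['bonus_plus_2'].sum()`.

119

add column bonus_plus_2 = df['bonus'] + 2:
    bonus     dept  salary  bonus_plus_2
0      22      Ops     121            24
1      38     Data     151            40
2      34    Sales     174            36
3       8     Data     191            10
4      10  Finance      76            12
5      49     Data     121            51
6      46      Eng     198            48
7      15     Data      70            17
8      41    Legal     102            43
9      21      Ops     122            23
10     13      Eng     186            15
drop duplicate dept (keep=last):
    bonus     dept  salary  bonus_plus_2
2      34    Sales     174            36
4      10  Finance      76            12
7      15     Data      70            17
8      41    Legal     102            43
9      21      Ops     122            23
10     13      Eng     186            15
sort by bonus descending:
    bonus     dept  salary  bonus_plus_2
8      41    Legal     102            43
2      34    Sales     174            36
9      21      Ops     122            23
7      15     Data      70            17
10     13      Eng     186            15
4      10  Finance      76            12
take first 4 rows:
   bonus   dept  salary  bonus_plus_2
8     41  Legal     102            43
2     34  Sales     174            36
9     21    Ops     122            23
7     15   Data      70            17
Then the sum of column 'bonus_plus_2': 119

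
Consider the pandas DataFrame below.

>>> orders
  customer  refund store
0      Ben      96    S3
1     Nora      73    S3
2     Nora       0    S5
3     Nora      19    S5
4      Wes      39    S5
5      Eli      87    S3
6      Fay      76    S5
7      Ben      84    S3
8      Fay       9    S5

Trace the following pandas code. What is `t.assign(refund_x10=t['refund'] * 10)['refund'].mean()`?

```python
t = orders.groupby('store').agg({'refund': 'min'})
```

group by store, min of refund:
       refund
store        
S3         73
S5          0
add column refund_x10 = t['refund'] * 10:
       refund  refund_x10
store                    
S3         73         730
S5          0           0
mean of column 'refund' → 36.5

36.5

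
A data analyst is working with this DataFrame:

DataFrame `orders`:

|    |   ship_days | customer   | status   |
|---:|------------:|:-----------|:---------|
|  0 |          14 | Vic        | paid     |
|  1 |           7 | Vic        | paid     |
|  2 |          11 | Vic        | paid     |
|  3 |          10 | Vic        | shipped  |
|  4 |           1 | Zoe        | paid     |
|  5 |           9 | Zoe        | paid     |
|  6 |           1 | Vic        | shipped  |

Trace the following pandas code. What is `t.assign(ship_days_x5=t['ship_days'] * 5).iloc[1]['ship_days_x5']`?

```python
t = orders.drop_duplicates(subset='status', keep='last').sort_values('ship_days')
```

45

drop duplicate status (keep=last):
   ship_days customer   status
5          9      Zoe     paid
6          1      Vic  shipped
sort by ship_days:
   ship_days customer   status
6          1      Vic  shipped
5          9      Zoe     paid
add column ship_days_x5 = t['ship_days'] * 5:
   ship_days customer   status  ship_days_x5
6          1      Vic  shipped             5
5          9      Zoe     paid            45
value at position 1, column 'ship_days_x5' → 45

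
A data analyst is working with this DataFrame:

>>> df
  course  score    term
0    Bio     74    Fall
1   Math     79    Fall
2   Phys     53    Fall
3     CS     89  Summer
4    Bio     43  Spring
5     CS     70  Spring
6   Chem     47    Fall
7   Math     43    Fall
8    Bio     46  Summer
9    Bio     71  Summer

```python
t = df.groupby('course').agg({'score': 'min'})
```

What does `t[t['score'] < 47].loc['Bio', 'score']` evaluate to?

group by course, min of score:
        score
course       
Bio        43
CS         70
Chem       47
Math       43
Phys       53
filter rows where score < 47:
        score
course       
Bio        43
Math       43
Taking the value at row 'Bio', column 'score' gives 43.

43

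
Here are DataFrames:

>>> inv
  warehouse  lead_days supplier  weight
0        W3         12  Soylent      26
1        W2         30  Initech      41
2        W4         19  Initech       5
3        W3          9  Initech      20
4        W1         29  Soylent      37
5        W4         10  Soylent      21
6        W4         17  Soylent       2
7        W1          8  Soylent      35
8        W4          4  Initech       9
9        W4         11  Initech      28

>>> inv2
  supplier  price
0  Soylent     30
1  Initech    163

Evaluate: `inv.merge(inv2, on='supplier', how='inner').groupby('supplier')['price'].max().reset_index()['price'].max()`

163

merge on 'supplier' (how='inner') → 10 rows:
  warehouse  lead_days supplier  weight  price
0        W3         12  Soylent      26     30
1        W2         30  Initech      41    163
2        W4         19  Initech       5    163
3        W3          9  Initech      20    163
4        W1         29  Soylent      37     30
5        W4         10  Soylent      21     30
6        W4         17  Soylent       2     30
7        W1          8  Soylent      35     30
8        W4          4  Initech       9    163
9        W4         11  Initech      28    163
group by supplier, max of price:
supplier
Initech    163
Soylent     30
Name: price, dtype: int64
reset_index():
  supplier  price
0  Initech    163
1  Soylent     30
Then the max of column 'price': 163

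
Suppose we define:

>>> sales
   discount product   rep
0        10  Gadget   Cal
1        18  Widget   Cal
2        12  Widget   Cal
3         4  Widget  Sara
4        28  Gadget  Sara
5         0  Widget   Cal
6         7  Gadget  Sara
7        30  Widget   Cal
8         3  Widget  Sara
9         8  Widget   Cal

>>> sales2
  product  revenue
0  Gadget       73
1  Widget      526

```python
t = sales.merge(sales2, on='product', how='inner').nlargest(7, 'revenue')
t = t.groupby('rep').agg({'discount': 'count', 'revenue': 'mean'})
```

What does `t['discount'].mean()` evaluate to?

merge on 'product' (how='inner') → 10 rows:
   discount product   rep  revenue
0        10  Gadget   Cal       73
1        18  Widget   Cal      526
2        12  Widget   Cal      526
3         4  Widget  Sara      526
4        28  Gadget  Sara       73
5         0  Widget   Cal      526
6         7  Gadget  Sara       73
7        30  Widget   Cal      526
8         3  Widget  Sara      526
9         8  Widget   Cal      526
take 7 rows with largest revenue:
   discount product   rep  revenue
1        18  Widget   Cal      526
2        12  Widget   Cal      526
3         4  Widget  Sara      526
5         0  Widget   Cal      526
7        30  Widget   Cal      526
8         3  Widget  Sara      526
9         8  Widget   Cal      526
group by rep: count(discount), mean(revenue):
      discount  revenue
rep                    
Cal          5    526.0
Sara         2    526.0
Reading off the mean of column 'discount', we get 3.5.

3.5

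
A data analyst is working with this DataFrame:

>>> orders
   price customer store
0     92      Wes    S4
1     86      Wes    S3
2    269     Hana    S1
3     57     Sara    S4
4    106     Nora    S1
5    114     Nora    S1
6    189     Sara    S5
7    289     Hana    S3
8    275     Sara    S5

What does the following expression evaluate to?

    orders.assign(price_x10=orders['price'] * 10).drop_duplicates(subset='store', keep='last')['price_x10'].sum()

add column price_x10 = orders['price'] * 10:
   price customer store  price_x10
0     92      Wes    S4        920
1     86      Wes    S3        860
2    269     Hana    S1       2690
3     57     Sara    S4        570
4    106     Nora    S1       1060
5    114     Nora    S1       1140
6    189     Sara    S5       1890
7    289     Hana    S3       2890
8    275     Sara    S5       2750
drop duplicate store (keep=last):
   price customer store  price_x10
3     57     Sara    S4        570
5    114     Nora    S1       1140
7    289     Hana    S3       2890
8    275     Sara    S5       2750
Taking the sum of column 'price_x10' gives 7350.

7350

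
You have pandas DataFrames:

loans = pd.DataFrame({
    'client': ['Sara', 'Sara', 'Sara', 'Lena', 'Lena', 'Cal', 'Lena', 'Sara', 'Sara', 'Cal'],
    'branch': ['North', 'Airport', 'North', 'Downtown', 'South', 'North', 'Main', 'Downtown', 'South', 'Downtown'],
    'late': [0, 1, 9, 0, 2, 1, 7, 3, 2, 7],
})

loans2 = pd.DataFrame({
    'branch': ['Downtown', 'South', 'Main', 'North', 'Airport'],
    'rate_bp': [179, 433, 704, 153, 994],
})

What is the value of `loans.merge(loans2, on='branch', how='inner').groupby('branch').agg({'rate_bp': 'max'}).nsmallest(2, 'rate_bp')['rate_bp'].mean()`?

166.0

merge on 'branch' (how='inner') → 10 rows:
  client    branch  late  rate_bp
0   Sara     North     0      153
1   Sara   Airport     1      994
2   Sara     North     9      153
3   Lena  Downtown     0      179
4   Lena     South     2      433
5    Cal     North     1      153
6   Lena      Main     7      704
7   Sara  Downtown     3      179
8   Sara     South     2      433
9    Cal  Downtown     7      179
group by branch, max of rate_bp:
          rate_bp
branch           
Airport       994
Downtown      179
Main          704
North         153
South         433
take 2 rows with smallest rate_bp:
          rate_bp
branch           
North         153
Downtown      179
Finally, mean of column 'rate_bp' = 166.0.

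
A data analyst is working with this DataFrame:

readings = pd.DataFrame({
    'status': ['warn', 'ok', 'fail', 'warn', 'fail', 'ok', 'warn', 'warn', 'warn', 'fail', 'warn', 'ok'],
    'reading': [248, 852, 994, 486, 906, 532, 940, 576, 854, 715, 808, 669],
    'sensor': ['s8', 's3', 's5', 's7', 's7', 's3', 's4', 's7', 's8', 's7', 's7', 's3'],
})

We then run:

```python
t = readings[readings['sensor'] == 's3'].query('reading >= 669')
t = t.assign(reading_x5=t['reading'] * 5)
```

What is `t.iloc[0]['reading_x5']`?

4260

filter rows where sensor == 's3':
   status  reading sensor
1      ok      852     s3
5      ok      532     s3
11     ok      669     s3
filter rows where reading >= 669:
   status  reading sensor
1      ok      852     s3
11     ok      669     s3
add column reading_x5 = t['reading'] * 5:
   status  reading sensor  reading_x5
1      ok      852     s3        4260
11     ok      669     s3        3345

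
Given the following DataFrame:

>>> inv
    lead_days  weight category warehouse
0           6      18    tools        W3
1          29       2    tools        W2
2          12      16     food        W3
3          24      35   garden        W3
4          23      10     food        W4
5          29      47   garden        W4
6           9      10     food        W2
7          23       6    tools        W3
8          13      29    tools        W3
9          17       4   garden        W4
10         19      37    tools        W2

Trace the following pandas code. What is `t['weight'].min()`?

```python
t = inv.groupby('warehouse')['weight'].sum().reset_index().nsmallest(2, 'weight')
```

group by warehouse, sum of weight:
warehouse
W2     49
W3    104
W4     61
Name: weight, dtype: int64
reset_index():
  warehouse  weight
0        W2      49
1        W3     104
2        W4      61
take 2 rows with smallest weight:
  warehouse  weight
0        W2      49
2        W4      61
So min() = 49.

49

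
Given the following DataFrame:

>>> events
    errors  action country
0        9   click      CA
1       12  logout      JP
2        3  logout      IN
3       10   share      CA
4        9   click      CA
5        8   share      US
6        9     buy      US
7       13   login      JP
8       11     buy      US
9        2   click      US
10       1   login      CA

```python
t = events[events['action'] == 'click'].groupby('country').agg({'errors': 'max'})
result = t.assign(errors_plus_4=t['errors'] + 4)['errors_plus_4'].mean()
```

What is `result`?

9.5

filter rows where action == 'click':
   errors action country
0       9  click      CA
4       9  click      CA
9       2  click      US
group by country, max of errors:
         errors
country        
CA            9
US            2
add column errors_plus_4 = t['errors'] + 4:
         errors  errors_plus_4
country                       
CA            9             13
US            2              6
The mean of column 'errors_plus_4' is 9.5.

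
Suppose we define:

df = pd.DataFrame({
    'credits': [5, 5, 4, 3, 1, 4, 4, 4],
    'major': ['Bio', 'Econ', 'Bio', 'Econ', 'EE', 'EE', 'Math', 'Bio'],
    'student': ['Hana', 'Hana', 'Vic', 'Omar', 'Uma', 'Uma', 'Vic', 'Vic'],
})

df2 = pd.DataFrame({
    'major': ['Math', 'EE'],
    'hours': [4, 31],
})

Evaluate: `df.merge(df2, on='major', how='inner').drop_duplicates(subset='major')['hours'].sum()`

merge on 'major' (how='inner') → 3 rows:
   credits major student  hours
0        1    EE     Uma     31
1        4    EE     Uma     31
2        4  Math     Vic      4
drop duplicate major (keep=first):
   credits major student  hours
0        1    EE     Uma     31
2        4  Math     Vic      4
The sum of column 'hours' is 35.

35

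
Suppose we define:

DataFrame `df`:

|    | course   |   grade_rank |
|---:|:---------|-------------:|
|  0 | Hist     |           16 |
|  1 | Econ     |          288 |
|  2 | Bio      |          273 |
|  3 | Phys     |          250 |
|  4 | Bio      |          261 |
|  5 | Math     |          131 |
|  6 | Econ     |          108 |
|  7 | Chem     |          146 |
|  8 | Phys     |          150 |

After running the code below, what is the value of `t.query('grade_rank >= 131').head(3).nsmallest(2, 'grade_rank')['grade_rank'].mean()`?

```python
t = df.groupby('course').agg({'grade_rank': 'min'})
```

138.5

group by course, min of grade_rank:
        grade_rank
course            
Bio            261
Chem           146
Econ           108
Hist            16
Math           131
Phys           150
filter rows where grade_rank >= 131:
        grade_rank
course            
Bio            261
Chem           146
Math           131
Phys           150
take first 3 rows:
        grade_rank
course            
Bio            261
Chem           146
Math           131
take 2 rows with smallest grade_rank:
        grade_rank
course            
Math           131
Chem           146
Reading off the mean of column 'grade_rank', we get 138.5.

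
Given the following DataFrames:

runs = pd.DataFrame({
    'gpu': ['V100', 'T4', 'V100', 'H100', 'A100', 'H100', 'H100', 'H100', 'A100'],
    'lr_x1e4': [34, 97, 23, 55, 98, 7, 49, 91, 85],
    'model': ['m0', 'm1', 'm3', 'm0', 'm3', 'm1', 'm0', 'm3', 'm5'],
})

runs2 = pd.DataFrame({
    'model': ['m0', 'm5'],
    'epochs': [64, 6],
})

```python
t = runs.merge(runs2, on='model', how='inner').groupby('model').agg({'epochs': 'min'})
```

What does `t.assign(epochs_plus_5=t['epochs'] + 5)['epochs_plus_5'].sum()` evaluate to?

merge on 'model' (how='inner') → 4 rows:
    gpu  lr_x1e4 model  epochs
0  V100       34    m0      64
1  H100       55    m0      64
2  H100       49    m0      64
3  A100       85    m5       6
group by model, min of epochs:
       epochs
model        
m0         64
m5          6
add column epochs_plus_5 = t['epochs'] + 5:
       epochs  epochs_plus_5
model                       
m0         64             69
m5          6             11
Hence 80.

80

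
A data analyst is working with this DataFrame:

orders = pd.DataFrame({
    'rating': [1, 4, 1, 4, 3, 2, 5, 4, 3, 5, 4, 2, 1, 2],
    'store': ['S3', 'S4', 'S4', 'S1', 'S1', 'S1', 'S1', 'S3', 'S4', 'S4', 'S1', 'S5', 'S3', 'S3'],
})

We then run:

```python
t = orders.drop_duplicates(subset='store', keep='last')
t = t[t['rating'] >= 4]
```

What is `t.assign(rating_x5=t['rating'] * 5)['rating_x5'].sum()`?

45

drop duplicate store (keep=last):
    rating store
9        5    S4
10       4    S1
11       2    S5
13       2    S3
filter rows where rating >= 4:
    rating store
9        5    S4
10       4    S1
add column rating_x5 = t['rating'] * 5:
    rating store  rating_x5
9        5    S4         25
10       4    S1         20
The sum of column 'rating_x5' is 45.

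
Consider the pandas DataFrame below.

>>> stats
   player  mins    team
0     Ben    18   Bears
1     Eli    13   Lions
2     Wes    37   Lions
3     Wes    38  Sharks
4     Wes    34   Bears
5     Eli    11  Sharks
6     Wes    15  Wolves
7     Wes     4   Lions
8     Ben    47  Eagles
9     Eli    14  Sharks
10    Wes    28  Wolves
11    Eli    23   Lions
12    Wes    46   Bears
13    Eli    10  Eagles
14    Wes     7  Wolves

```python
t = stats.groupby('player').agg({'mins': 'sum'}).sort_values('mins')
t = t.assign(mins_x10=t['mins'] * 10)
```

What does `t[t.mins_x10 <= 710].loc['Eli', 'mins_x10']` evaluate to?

group by player, sum of mins:
        mins
player      
Ben       65
Eli       71
Wes      209
sort by mins:
        mins
player      
Ben       65
Eli       71
Wes      209
add column mins_x10 = t['mins'] * 10:
        mins  mins_x10
player                
Ben       65       650
Eli       71       710
Wes      209      2090
filter rows where mins_x10 <= 710:
        mins  mins_x10
player                
Ben       65       650
Eli       71       710

710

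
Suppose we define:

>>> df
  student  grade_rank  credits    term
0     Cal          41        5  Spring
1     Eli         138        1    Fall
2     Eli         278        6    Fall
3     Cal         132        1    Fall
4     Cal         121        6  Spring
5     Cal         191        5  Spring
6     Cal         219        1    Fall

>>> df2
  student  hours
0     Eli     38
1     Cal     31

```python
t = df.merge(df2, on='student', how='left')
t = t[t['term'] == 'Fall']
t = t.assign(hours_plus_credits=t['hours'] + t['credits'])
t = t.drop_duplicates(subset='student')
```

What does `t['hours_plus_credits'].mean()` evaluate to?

merge on 'student' (how='left') → 7 rows:
  student  grade_rank  credits    term  hours
0     Cal          41        5  Spring     31
1     Eli         138        1    Fall     38
2     Eli         278        6    Fall     38
3     Cal         132        1    Fall     31
4     Cal         121        6  Spring     31
5     Cal         191        5  Spring     31
6     Cal         219        1    Fall     31
filter rows where term == 'Fall':
  student  grade_rank  credits  term  hours
1     Eli         138        1  Fall     38
2     Eli         278        6  Fall     38
3     Cal         132        1  Fall     31
6     Cal         219        1  Fall     31
add column hours_plus_credits = t['hours'] + t['credits']:
  student  grade_rank  credits  term  hours  hours_plus_credits
1     Eli         138        1  Fall     38                  39
2     Eli         278        6  Fall     38                  44
3     Cal         132        1  Fall     31                  32
6     Cal         219        1  Fall     31                  32
drop duplicate student (keep=first):
  student  grade_rank  credits  term  hours  hours_plus_credits
1     Eli         138        1  Fall     38                  39
3     Cal         132        1  Fall     31                  32
mean of column 'hours_plus_credits' → 35.5

35.5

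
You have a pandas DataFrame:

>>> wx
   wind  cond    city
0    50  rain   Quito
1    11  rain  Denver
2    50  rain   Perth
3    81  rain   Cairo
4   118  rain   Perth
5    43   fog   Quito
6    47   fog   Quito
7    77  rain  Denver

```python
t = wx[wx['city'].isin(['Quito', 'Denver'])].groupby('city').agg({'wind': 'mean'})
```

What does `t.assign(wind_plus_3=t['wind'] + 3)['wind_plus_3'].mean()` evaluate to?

filter rows where city in ['Quito', 'Denver']:
   wind  cond    city
0    50  rain   Quito
1    11  rain  Denver
5    43   fog   Quito
6    47   fog   Quito
7    77  rain  Denver
group by city, mean of wind:
             wind
city             
Denver  44.000000
Quito   46.666667
add column wind_plus_3 = t['wind'] + 3:
             wind  wind_plus_3
city                          
Denver  44.000000    47.000000
Quito   46.666667    49.666667
Taking the mean of column 'wind_plus_3' gives 48.3333333333.

48.3333333333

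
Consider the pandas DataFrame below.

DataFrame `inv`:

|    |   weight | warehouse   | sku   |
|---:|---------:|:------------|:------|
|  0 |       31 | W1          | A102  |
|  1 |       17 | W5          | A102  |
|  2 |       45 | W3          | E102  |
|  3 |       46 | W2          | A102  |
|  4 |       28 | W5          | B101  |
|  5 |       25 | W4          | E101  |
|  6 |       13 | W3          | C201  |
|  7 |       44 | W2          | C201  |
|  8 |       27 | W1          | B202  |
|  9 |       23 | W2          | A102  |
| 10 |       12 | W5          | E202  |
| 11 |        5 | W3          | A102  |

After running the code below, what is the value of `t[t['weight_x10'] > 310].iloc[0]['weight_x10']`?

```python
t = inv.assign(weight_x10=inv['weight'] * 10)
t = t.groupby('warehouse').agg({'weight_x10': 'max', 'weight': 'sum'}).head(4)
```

460

add column weight_x10 = inv['weight'] * 10:
    weight warehouse   sku  weight_x10
0       31        W1  A102         310
1       17        W5  A102         170
2       45        W3  E102         450
3       46        W2  A102         460
4       28        W5  B101         280
5       25        W4  E101         250
6       13        W3  C201         130
7       44        W2  C201         440
8       27        W1  B202         270
9       23        W2  A102         230
10      12        W5  E202         120
11       5        W3  A102          50
group by warehouse: max(weight_x10), sum(weight):
           weight_x10  weight
warehouse                    
W1                310      58
W2                460     113
W3                450      63
W4                250      25
W5                280      57
take first 4 rows:
           weight_x10  weight
warehouse                    
W1                310      58
W2                460     113
W3                450      63
W4                250      25
filter rows where weight_x10 > 310:
           weight_x10  weight
warehouse                    
W2                460     113
W3                450      63
Finally, value at position 0, column 'weight_x10' = 460.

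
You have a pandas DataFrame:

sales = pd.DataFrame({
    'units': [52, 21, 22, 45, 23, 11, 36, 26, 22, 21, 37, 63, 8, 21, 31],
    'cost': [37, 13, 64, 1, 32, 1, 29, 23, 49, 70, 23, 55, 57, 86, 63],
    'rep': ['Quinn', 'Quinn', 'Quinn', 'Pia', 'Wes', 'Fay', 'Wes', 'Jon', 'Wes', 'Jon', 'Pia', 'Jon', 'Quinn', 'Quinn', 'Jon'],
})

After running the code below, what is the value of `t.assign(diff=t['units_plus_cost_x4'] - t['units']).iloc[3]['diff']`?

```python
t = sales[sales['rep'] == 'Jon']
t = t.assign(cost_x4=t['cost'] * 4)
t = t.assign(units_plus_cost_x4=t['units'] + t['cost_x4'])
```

filter rows where rep == 'Jon':
    units  cost  rep
7      26    23  Jon
9      21    70  Jon
11     63    55  Jon
14     31    63  Jon
add column cost_x4 = t['cost'] * 4:
    units  cost  rep  cost_x4
7      26    23  Jon       92
9      21    70  Jon      280
11     63    55  Jon      220
14     31    63  Jon      252
add column units_plus_cost_x4 = t['units'] + t['cost_x4']:
    units  cost  rep  cost_x4  units_plus_cost_x4
7      26    23  Jon       92                 118
9      21    70  Jon      280                 301
11     63    55  Jon      220                 283
14     31    63  Jon      252                 283
add column diff = t['units_plus_cost_x4'] - t['units']:
    units  cost  rep  cost_x4  units_plus_cost_x4  diff
7      26    23  Jon       92                 118    92
9      21    70  Jon      280                 301   280
11     63    55  Jon      220                 283   220
14     31    63  Jon      252                 283   252
Hence 252.

252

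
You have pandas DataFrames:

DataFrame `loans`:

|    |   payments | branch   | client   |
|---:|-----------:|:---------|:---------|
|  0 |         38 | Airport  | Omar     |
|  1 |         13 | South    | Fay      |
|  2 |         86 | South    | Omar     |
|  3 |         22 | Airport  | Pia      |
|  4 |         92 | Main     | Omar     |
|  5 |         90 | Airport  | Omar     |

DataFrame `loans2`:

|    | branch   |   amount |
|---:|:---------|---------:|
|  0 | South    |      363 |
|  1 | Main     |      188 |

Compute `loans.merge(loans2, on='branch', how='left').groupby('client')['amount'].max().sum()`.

merge on 'branch' (how='left') → 6 rows:
   payments   branch client  amount
0        38  Airport   Omar     NaN
1        13    South    Fay   363.0
2        86    South   Omar   363.0
3        22  Airport    Pia     NaN
4        92     Main   Omar   188.0
5        90  Airport   Omar     NaN
group by client, max of amount:
client
Fay     363.0
Omar    363.0
Pia       NaN
Name: amount, dtype: float64

726.0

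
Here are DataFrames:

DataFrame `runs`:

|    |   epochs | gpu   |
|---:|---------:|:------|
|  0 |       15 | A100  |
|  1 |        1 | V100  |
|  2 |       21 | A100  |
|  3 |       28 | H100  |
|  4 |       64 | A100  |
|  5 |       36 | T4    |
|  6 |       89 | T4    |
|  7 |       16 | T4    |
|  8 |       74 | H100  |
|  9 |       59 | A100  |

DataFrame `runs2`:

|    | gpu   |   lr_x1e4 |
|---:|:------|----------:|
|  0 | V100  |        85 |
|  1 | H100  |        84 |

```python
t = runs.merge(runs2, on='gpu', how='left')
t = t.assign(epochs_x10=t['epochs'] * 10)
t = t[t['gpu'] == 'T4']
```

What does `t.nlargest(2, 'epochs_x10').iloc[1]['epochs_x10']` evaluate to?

merge on 'gpu' (how='left') → 10 rows:
   epochs   gpu  lr_x1e4
0      15  A100      NaN
1       1  V100     85.0
2      21  A100      NaN
3      28  H100     84.0
4      64  A100      NaN
5      36    T4      NaN
6      89    T4      NaN
7      16    T4      NaN
8      74  H100     84.0
9      59  A100      NaN
add column epochs_x10 = t['epochs'] * 10:
   epochs   gpu  lr_x1e4  epochs_x10
0      15  A100      NaN         150
1       1  V100     85.0          10
2      21  A100      NaN         210
3      28  H100     84.0         280
4      64  A100      NaN         640
5      36    T4      NaN         360
6      89    T4      NaN         890
7      16    T4      NaN         160
8      74  H100     84.0         740
9      59  A100      NaN         590
filter rows where gpu == 'T4':
   epochs gpu  lr_x1e4  epochs_x10
5      36  T4      NaN         360
6      89  T4      NaN         890
7      16  T4      NaN         160
take 2 rows with largest epochs_x10:
   epochs gpu  lr_x1e4  epochs_x10
6      89  T4      NaN         890
5      36  T4      NaN         360

360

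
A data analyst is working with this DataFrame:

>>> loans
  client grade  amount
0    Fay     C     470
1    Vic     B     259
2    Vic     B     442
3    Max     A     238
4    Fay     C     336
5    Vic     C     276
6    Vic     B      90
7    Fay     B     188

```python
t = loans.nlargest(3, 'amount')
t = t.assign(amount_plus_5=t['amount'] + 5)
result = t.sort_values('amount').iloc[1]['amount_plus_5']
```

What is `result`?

take 3 rows with largest amount:
  client grade  amount
0    Fay     C     470
2    Vic     B     442
4    Fay     C     336
add column amount_plus_5 = t['amount'] + 5:
  client grade  amount  amount_plus_5
0    Fay     C     470            475
2    Vic     B     442            447
4    Fay     C     336            341
sort by amount:
  client grade  amount  amount_plus_5
4    Fay     C     336            341
2    Vic     B     442            447
0    Fay     C     470            475

447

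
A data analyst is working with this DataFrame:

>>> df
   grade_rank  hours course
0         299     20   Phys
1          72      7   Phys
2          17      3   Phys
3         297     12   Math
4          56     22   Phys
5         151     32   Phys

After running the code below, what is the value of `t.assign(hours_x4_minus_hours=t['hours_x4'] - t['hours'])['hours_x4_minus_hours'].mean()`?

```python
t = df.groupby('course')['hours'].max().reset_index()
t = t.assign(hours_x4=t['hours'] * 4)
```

group by course, max of hours:
course
Math    12
Phys    32
Name: hours, dtype: int64
reset_index():
  course  hours
0   Math     12
1   Phys     32
add column hours_x4 = t['hours'] * 4:
  course  hours  hours_x4
0   Math     12        48
1   Phys     32       128
add column hours_x4_minus_hours = t['hours_x4'] - t['hours']:
  course  hours  hours_x4  hours_x4_minus_hours
0   Math     12        48                    36
1   Phys     32       128                    96
Hence 66.0.

66.0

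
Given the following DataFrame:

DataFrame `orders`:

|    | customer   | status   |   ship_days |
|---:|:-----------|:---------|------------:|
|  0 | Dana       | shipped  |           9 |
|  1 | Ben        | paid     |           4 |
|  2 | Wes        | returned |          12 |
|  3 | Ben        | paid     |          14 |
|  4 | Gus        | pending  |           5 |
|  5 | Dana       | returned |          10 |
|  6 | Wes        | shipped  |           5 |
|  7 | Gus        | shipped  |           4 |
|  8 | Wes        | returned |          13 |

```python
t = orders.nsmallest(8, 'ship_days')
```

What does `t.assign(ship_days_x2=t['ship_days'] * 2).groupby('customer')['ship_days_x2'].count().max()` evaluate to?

take 8 rows with smallest ship_days:
  customer    status  ship_days
1      Ben      paid          4
7      Gus   shipped          4
4      Gus   pending          5
6      Wes   shipped          5
0     Dana   shipped          9
5     Dana  returned         10
2      Wes  returned         12
8      Wes  returned         13
add column ship_days_x2 = t['ship_days'] * 2:
  customer    status  ship_days  ship_days_x2
1      Ben      paid          4             8
7      Gus   shipped          4             8
4      Gus   pending          5            10
6      Wes   shipped          5            10
0     Dana   shipped          9            18
5     Dana  returned         10            20
2      Wes  returned         12            24
8      Wes  returned         13            26
group by customer, count of ship_days_x2:
customer
Ben     1
Dana    2
Gus     2
Wes     3
Name: ship_days_x2, dtype: int64

3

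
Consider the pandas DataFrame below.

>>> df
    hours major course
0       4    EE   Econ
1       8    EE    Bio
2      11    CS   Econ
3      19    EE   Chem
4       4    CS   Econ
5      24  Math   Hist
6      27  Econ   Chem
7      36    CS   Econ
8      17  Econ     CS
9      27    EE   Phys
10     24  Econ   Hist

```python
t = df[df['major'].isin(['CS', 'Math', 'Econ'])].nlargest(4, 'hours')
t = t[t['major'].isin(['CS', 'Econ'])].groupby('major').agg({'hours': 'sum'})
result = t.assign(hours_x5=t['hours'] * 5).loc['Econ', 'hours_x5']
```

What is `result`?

255

filter rows where major in ['CS', 'Math', 'Econ']:
    hours major course
2      11    CS   Econ
4       4    CS   Econ
5      24  Math   Hist
6      27  Econ   Chem
7      36    CS   Econ
8      17  Econ     CS
10     24  Econ   Hist
take 4 rows with largest hours:
    hours major course
7      36    CS   Econ
6      27  Econ   Chem
5      24  Math   Hist
10     24  Econ   Hist
filter rows where major in ['CS', 'Econ']:
    hours major course
7      36    CS   Econ
6      27  Econ   Chem
10     24  Econ   Hist
group by major, sum of hours:
       hours
major       
CS        36
Econ      51
add column hours_x5 = t['hours'] * 5:
       hours  hours_x5
major                 
CS        36       180
Econ      51       255
Then the value at row 'Econ', column 'hours_x5': 255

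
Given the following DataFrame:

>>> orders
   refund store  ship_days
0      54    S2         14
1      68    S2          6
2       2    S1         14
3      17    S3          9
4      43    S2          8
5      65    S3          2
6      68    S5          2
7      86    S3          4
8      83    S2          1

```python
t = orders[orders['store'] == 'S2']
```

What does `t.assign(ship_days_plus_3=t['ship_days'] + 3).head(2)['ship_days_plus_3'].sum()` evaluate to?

26

filter rows where store == 'S2':
   refund store  ship_days
0      54    S2         14
1      68    S2          6
4      43    S2          8
8      83    S2          1
add column ship_days_plus_3 = t['ship_days'] + 3:
   refund store  ship_days  ship_days_plus_3
0      54    S2         14                17
1      68    S2          6                 9
4      43    S2          8                11
8      83    S2          1                 4
take first 2 rows:
   refund store  ship_days  ship_days_plus_3
0      54    S2         14                17
1      68    S2          6                 9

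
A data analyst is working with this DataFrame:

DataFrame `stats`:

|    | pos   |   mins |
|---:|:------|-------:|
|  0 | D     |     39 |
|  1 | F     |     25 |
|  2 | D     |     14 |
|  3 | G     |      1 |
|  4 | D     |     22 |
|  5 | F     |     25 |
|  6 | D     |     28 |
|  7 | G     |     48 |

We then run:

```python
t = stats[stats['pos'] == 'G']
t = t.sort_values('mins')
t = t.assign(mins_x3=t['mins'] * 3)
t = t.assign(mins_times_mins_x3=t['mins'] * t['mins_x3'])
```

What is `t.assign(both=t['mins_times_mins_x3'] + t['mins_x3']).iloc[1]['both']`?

filter rows where pos == 'G':
  pos  mins
3   G     1
7   G    48
sort by mins:
  pos  mins
3   G     1
7   G    48
add column mins_x3 = t['mins'] * 3:
  pos  mins  mins_x3
3   G     1        3
7   G    48      144
add column mins_times_mins_x3 = t['mins'] * t['mins_x3']:
  pos  mins  mins_x3  mins_times_mins_x3
3   G     1        3                   3
7   G    48      144                6912
add column both = t['mins_times_mins_x3'] + t['mins_x3']:
  pos  mins  mins_x3  mins_times_mins_x3  both
3   G     1        3                   3     6
7   G    48      144                6912  7056
Finally, value at position 1, column 'both' = 7056.

7056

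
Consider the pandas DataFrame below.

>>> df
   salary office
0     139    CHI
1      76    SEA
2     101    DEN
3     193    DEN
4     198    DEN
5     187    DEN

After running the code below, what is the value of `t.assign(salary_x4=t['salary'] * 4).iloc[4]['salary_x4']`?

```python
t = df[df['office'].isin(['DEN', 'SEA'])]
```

filter rows where office in ['DEN', 'SEA']:
   salary office
1      76    SEA
2     101    DEN
3     193    DEN
4     198    DEN
5     187    DEN
add column salary_x4 = t['salary'] * 4:
   salary office  salary_x4
1      76    SEA        304
2     101    DEN        404
3     193    DEN        772
4     198    DEN        792
5     187    DEN        748
Finally, value at position 4, column 'salary_x4' = 748.

748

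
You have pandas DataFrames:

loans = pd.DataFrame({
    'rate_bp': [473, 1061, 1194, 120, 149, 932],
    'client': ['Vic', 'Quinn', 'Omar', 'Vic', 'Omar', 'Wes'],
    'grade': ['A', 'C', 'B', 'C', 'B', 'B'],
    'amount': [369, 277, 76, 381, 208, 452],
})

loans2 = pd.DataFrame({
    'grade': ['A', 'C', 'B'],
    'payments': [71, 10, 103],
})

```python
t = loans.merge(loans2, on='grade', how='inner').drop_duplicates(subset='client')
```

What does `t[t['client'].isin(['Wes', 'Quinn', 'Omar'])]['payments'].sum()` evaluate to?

merge on 'grade' (how='inner') → 6 rows:
   rate_bp client grade  amount  payments
0      473    Vic     A     369        71
1     1061  Quinn     C     277        10
2     1194   Omar     B      76       103
3      120    Vic     C     381        10
4      149   Omar     B     208       103
5      932    Wes     B     452       103
drop duplicate client (keep=first):
   rate_bp client grade  amount  payments
0      473    Vic     A     369        71
1     1061  Quinn     C     277        10
2     1194   Omar     B      76       103
5      932    Wes     B     452       103
filter rows where client in ['Wes', 'Quinn', 'Omar']:
   rate_bp client grade  amount  payments
1     1061  Quinn     C     277        10
2     1194   Omar     B      76       103
5      932    Wes     B     452       103
Finally, sum of column 'payments' = 216.

216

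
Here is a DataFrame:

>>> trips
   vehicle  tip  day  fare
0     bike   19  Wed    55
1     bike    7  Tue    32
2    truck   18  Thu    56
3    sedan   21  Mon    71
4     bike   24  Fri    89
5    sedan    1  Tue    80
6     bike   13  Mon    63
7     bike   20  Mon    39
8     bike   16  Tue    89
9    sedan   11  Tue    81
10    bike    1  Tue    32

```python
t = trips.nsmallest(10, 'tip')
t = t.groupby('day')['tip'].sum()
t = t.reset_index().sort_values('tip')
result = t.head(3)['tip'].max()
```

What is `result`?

36

take 10 rows with smallest tip:
   vehicle  tip  day  fare
5    sedan    1  Tue    80
10    bike    1  Tue    32
1     bike    7  Tue    32
9    sedan   11  Tue    81
6     bike   13  Mon    63
8     bike   16  Tue    89
2    truck   18  Thu    56
0     bike   19  Wed    55
7     bike   20  Mon    39
3    sedan   21  Mon    71
group by day, sum of tip:
day
Mon    54
Thu    18
Tue    36
Wed    19
Name: tip, dtype: int64
reset_index():
   day  tip
0  Mon   54
1  Thu   18
2  Tue   36
3  Wed   19
sort by tip:
   day  tip
1  Thu   18
3  Wed   19
2  Tue   36
0  Mon   54
take first 3 rows:
   day  tip
1  Thu   18
3  Wed   19
2  Tue   36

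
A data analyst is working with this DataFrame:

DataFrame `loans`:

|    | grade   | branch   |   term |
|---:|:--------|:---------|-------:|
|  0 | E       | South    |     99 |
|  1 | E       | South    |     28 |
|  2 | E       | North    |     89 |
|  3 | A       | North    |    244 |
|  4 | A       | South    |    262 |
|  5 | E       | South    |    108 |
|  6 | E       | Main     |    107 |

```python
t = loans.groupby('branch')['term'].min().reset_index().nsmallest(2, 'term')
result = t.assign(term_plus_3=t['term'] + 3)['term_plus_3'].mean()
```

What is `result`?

61.5

group by branch, min of term:
branch
Main     107
North     89
South     28
Name: term, dtype: int64
reset_index():
  branch  term
0   Main   107
1  North    89
2  South    28
take 2 rows with smallest term:
  branch  term
2  South    28
1  North    89
add column term_plus_3 = t['term'] + 3:
  branch  term  term_plus_3
2  South    28           31
1  North    89           92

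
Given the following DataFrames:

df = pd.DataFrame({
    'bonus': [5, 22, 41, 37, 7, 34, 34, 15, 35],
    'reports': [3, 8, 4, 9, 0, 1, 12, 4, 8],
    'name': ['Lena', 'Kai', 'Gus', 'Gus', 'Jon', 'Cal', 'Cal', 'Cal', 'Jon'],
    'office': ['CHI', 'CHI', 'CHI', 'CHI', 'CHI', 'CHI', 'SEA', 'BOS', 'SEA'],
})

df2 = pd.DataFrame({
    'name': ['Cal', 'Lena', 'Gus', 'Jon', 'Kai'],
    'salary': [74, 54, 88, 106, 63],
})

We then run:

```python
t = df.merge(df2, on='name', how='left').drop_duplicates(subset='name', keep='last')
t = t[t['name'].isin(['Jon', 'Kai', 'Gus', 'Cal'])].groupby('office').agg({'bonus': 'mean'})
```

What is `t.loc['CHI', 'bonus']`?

29.5

merge on 'name' (how='left') → 9 rows:
   bonus  reports  name office  salary
0      5        3  Lena    CHI      54
1     22        8   Kai    CHI      63
2     41        4   Gus    CHI      88
3     37        9   Gus    CHI      88
4      7        0   Jon    CHI     106
5     34        1   Cal    CHI      74
6     34       12   Cal    SEA      74
7     15        4   Cal    BOS      74
8     35        8   Jon    SEA     106
drop duplicate name (keep=last):
   bonus  reports  name office  salary
0      5        3  Lena    CHI      54
1     22        8   Kai    CHI      63
3     37        9   Gus    CHI      88
7     15        4   Cal    BOS      74
8     35        8   Jon    SEA     106
filter rows where name in ['Jon', 'Kai', 'Gus', 'Cal']:
   bonus  reports name office  salary
1     22        8  Kai    CHI      63
3     37        9  Gus    CHI      88
7     15        4  Cal    BOS      74
8     35        8  Jon    SEA     106
group by office, mean of bonus:
        bonus
office       
BOS      15.0
CHI      29.5
SEA      35.0
Hence 29.5.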